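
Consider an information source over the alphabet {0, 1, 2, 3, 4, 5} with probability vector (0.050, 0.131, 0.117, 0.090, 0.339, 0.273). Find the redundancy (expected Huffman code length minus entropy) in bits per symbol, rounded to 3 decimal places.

Entropy H = −Σ p log₂ p ≈ 2.3154 bits.
Huffman merges: 1/20+9/100→7/50; 117/1000+131/1000→31/125; 7/50+31/125→97/250; 273/1000+339/1000→153/250; 97/250+153/250→1. L = 597/250 ≈ 2.3880.
L − H = 2.3880 − 2.3154 = 0.073 bits.

0.073 bits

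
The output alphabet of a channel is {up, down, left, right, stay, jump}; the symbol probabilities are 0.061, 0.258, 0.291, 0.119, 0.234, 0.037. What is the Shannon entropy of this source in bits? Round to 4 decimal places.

H = −Σ pᵢ log₂ pᵢ.
−0.061·log₂(0.061) = 0.2461
−0.258·log₂(0.258) = 0.5043
−0.291·log₂(0.291) = 0.5182
−0.119·log₂(0.119) = 0.3654
−0.234·log₂(0.234) = 0.4903
−0.037·log₂(0.037) = 0.1760
Sum ≈ 2.3004 → 2.3004 bits.

2.3004 bits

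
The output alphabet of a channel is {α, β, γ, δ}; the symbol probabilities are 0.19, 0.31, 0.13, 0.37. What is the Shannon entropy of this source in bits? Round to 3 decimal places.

H = −Σ pᵢ log₂ pᵢ.
−0.19·log₂(0.19) = 0.4552
−0.31·log₂(0.31) = 0.5238
−0.13·log₂(0.13) = 0.3826
−0.37·log₂(0.37) = 0.5307
Sum ≈ 1.8924 → 1.892 bits.

1.892 bits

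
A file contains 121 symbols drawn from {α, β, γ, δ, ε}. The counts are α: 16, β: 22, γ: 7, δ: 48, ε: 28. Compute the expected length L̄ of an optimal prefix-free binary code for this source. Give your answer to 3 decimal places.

2.165 bits/symbol

Probabilities are the counts divided by 121.
Repeatedly combine the two least-probable nodes; the expected code length is the sum of the merged weights.
merge 7/121 + 16/121 → 23/121
merge 2/11 + 23/121 → 45/121
merge 28/121 + 45/121 → 73/121
merge 48/121 + 73/121 → 1
L = 23/121 + 45/121 + 73/121 + 1 = 262/121 ≈ 2.165 bits/symbol.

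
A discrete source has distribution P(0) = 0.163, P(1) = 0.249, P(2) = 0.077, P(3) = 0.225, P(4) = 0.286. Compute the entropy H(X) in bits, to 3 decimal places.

H = −Σ pᵢ log₂ pᵢ.
−0.163·log₂(0.163) = 0.4266
−0.249·log₂(0.249) = 0.4994
−0.077·log₂(0.077) = 0.2848
−0.225·log₂(0.225) = 0.4842
−0.286·log₂(0.286) = 0.5165
Sum ≈ 2.2115 → 2.212 bits.

2.212 bits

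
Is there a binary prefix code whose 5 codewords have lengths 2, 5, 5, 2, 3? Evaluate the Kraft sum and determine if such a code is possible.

With common denominator 2^5 = 32: Σ 2^(−ℓᵢ) = 8/32 + 1/32 + 1/32 + 8/32 + 4/32 = 22/32 = 0.6875.
Kraft's inequality requires Σ ≤ 1; here Σ = 0.6875 ≤ 1, so such a prefix code exists.

0.6875; yes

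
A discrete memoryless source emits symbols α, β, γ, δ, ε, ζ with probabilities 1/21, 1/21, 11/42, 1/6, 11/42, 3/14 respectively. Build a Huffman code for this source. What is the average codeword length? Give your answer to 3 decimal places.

Repeatedly combine the two least-probable nodes; the expected code length is the sum of the merged weights.
merge 1/21 + 1/21 → 2/21
merge 2/21 + 1/6 → 11/42
merge 3/14 + 11/42 → 10/21
merge 11/42 + 11/42 → 11/21
merge 10/21 + 11/21 → 1
L = 2/21 + 11/42 + 10/21 + 11/21 + 1 = 33/14 ≈ 2.357 bits/symbol.

2.357 bits/symbol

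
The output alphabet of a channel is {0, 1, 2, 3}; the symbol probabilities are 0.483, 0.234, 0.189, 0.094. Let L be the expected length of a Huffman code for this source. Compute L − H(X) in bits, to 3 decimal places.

Entropy H = −Σ p log₂ p ≈ 1.7724 bits.
Huffman merges: 47/500+189/1000→283/1000; 117/500+283/1000→517/1000; 483/1000+517/1000→1. L = 9/5 ≈ 1.8000.
L − H = 1.8000 − 1.7724 = 0.028 bits.

0.028 bits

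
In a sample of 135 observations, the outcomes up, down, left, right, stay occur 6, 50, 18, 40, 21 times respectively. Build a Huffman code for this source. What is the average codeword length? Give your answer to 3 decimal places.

2.141 bits/symbol

Probabilities are the counts divided by 135.
Repeatedly combine the two least-probable nodes; the expected code length is the sum of the merged weights.
merge 2/45 + 2/15 → 8/45
merge 7/45 + 8/45 → 1/3
merge 8/27 + 1/3 → 17/27
merge 10/27 + 17/27 → 1
L = 8/45 + 1/3 + 17/27 + 1 = 289/135 ≈ 2.141 bits/symbol.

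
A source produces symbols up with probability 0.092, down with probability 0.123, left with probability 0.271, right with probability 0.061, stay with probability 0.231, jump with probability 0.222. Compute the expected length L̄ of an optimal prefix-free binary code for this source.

Repeatedly combine the two least-probable nodes; the expected code length is the sum of the merged weights.
merge 61/1000 + 23/250 → 153/1000
merge 123/1000 + 153/1000 → 69/250
merge 111/500 + 231/1000 → 453/1000
merge 271/1000 + 69/250 → 547/1000
merge 453/1000 + 547/1000 → 1
L = 153/1000 + 69/250 + 453/1000 + 547/1000 + 1 = 2429/1000 = 2.429 bits/symbol.

2.429 bits/symbol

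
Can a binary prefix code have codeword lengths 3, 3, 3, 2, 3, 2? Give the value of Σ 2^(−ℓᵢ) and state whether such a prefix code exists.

With common denominator 2^3 = 8: Σ 2^(−ℓᵢ) = 1/8 + 1/8 + 1/8 + 2/8 + 1/8 + 2/8 = 8/8 = 1.
Kraft's inequality requires Σ ≤ 1; here Σ = 1 ≤ 1, so such a prefix code exists.

1; yes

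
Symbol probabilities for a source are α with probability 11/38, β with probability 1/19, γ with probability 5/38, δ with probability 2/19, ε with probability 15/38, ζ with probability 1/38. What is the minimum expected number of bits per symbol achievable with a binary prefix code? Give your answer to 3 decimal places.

Repeatedly combine the two least-probable nodes; the expected code length is the sum of the merged weights.
merge 1/38 + 1/19 → 3/38
merge 3/38 + 2/19 → 7/38
merge 5/38 + 7/38 → 6/19
merge 11/38 + 6/19 → 23/38
merge 15/38 + 23/38 → 1
L = 3/38 + 7/38 + 6/19 + 23/38 + 1 = 83/38 ≈ 2.184 bits/symbol.

2.184 bits/symbol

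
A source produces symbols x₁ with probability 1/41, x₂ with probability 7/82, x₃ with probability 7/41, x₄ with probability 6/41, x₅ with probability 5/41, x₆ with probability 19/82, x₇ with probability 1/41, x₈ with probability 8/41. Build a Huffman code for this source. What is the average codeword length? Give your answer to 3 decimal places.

Repeatedly combine the two least-probable nodes; the expected code length is the sum of the merged weights.
merge 1/41 + 1/41 → 2/41
merge 2/41 + 7/82 → 11/82
merge 5/41 + 11/82 → 21/82
merge 6/41 + 7/41 → 13/41
merge 8/41 + 19/82 → 35/82
merge 21/82 + 13/41 → 47/82
merge 35/82 + 47/82 → 1
L = 2/41 + 11/82 + 21/82 + 13/41 + 35/82 + 47/82 + 1 = 113/41 ≈ 2.756 bits/symbol.

2.756 bits/symbol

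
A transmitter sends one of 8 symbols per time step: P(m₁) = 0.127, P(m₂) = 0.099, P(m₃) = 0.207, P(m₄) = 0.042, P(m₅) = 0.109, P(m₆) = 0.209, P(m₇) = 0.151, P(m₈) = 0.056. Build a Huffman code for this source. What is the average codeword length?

2.879 bits/symbol

Repeatedly combine the two least-probable nodes; the expected code length is the sum of the merged weights.
merge 21/500 + 7/125 → 49/500
merge 49/500 + 99/1000 → 197/1000
merge 109/1000 + 127/1000 → 59/250
merge 151/1000 + 197/1000 → 87/250
merge 207/1000 + 209/1000 → 52/125
merge 59/250 + 87/250 → 73/125
merge 52/125 + 73/125 → 1
L = 49/500 + 197/1000 + 59/250 + 87/250 + 52/125 + 73/125 + 1 = 2879/1000 = 2.879 bits/symbol.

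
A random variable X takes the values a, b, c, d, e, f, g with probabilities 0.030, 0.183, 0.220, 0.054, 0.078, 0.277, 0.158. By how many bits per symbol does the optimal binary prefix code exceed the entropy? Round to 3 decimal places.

Entropy H = −Σ p log₂ p ≈ 2.5288 bits.
Huffman merges: 3/100+27/500→21/250; 39/500+21/250→81/500; 79/500+81/500→8/25; 183/1000+11/50→403/1000; 277/1000+8/25→597/1000; 403/1000+597/1000→1. L = 1283/500 ≈ 2.5660.
L − H = 2.5660 − 2.5288 = 0.037 bits.

0.037 bits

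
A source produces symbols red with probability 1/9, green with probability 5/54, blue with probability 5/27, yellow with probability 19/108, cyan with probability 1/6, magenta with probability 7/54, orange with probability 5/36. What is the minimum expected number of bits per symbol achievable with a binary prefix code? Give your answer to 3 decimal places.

Repeatedly combine the two least-probable nodes; the expected code length is the sum of the merged weights.
merge 5/54 + 1/9 → 11/54
merge 7/54 + 5/36 → 29/108
merge 1/6 + 19/108 → 37/108
merge 5/27 + 11/54 → 7/18
merge 29/108 + 37/108 → 11/18
merge 7/18 + 11/18 → 1
L = 11/54 + 29/108 + 37/108 + 7/18 + 11/18 + 1 = 76/27 ≈ 2.815 bits/symbol.

2.815 bits/symbol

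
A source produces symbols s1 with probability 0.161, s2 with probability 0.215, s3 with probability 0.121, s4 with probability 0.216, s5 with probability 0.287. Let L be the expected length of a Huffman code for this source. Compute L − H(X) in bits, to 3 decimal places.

Entropy H = −Σ p log₂ p ≈ 2.2641 bits.
Huffman merges: 121/1000+161/1000→141/500; 43/200+27/125→431/1000; 141/500+287/1000→569/1000; 431/1000+569/1000→1. L = 1141/500 ≈ 2.2820.
L − H = 2.2820 − 2.2641 = 0.018 bits.

0.018 bits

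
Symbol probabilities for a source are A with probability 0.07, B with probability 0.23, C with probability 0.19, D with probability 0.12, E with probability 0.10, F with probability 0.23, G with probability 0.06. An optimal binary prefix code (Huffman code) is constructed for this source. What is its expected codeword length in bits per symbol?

2.67 bits/symbol

Repeatedly combine the two least-probable nodes; the expected code length is the sum of the merged weights.
merge 3/50 + 7/100 → 13/100
merge 1/10 + 3/25 → 11/50
merge 13/100 + 19/100 → 8/25
merge 11/50 + 23/100 → 9/20
merge 23/100 + 8/25 → 11/20
merge 9/20 + 11/20 → 1
L = 13/100 + 11/50 + 8/25 + 9/20 + 11/20 + 1 = 267/100 = 2.67 bits/symbol.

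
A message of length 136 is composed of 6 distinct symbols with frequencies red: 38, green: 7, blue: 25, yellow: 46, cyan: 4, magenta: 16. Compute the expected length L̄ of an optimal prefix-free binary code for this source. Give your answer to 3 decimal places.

Probabilities are the counts divided by 136.
Repeatedly combine the two least-probable nodes; the expected code length is the sum of the merged weights.
merge 1/34 + 7/136 → 11/136
merge 11/136 + 2/17 → 27/136
merge 25/136 + 27/136 → 13/34
merge 19/68 + 23/68 → 21/34
merge 13/34 + 21/34 → 1
L = 11/136 + 27/136 + 13/34 + 21/34 + 1 = 155/68 ≈ 2.279 bits/symbol.

2.279 bits/symbol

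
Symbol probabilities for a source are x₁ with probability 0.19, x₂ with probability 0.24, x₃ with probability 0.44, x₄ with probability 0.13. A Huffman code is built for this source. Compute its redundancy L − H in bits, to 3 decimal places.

0.027 bits

Entropy H = −Σ p log₂ p ≈ 1.8532 bits.
Huffman merges: 13/100+19/100→8/25; 6/25+8/25→14/25; 11/25+14/25→1. L = 47/25 ≈ 1.8800.
L − H = 1.8800 − 1.8532 = 0.027 bits.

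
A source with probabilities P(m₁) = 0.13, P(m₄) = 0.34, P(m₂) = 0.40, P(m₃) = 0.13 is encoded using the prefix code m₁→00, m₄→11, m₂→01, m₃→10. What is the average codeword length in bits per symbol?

2 bits/symbol

L̄ = Σ pᵢ·ℓᵢ = 0.13·2 + 0.34·2 + 0.40·2 + 0.13·2 = 2 bits/symbol.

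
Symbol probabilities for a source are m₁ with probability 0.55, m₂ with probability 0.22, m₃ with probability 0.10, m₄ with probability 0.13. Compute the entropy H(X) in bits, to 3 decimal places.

H = −Σ pᵢ log₂ pᵢ.
−0.55·log₂(0.55) = 0.4744
−0.22·log₂(0.22) = 0.4806
−0.10·log₂(0.10) = 0.3322
−0.13·log₂(0.13) = 0.3826
Sum ≈ 1.6698 → 1.670 bits.

1.670 bits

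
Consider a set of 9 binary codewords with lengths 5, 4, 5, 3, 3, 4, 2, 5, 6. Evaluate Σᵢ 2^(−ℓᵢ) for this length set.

With common denominator 2^6 = 64: Σ 2^(−ℓᵢ) = 2/64 + 4/64 + 2/64 + 8/64 + 8/64 + 4/64 + 16/64 + 2/64 + 1/64 = 47/64 = 0.734375.

0.734375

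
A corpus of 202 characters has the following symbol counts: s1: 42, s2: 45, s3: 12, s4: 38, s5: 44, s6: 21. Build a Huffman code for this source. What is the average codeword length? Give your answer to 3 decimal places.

Probabilities are the counts divided by 202.
Repeatedly combine the two least-probable nodes; the expected code length is the sum of the merged weights.
merge 6/101 + 21/202 → 33/202
merge 33/202 + 19/101 → 71/202
merge 21/101 + 22/101 → 43/101
merge 45/202 + 71/202 → 58/101
merge 43/101 + 58/101 → 1
L = 33/202 + 71/202 + 43/101 + 58/101 + 1 = 254/101 ≈ 2.515 bits/symbol.

2.515 bits/symbol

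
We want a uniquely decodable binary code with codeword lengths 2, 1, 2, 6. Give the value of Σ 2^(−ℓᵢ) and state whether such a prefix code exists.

With common denominator 2^6 = 64: Σ 2^(−ℓᵢ) = 16/64 + 32/64 + 16/64 + 1/64 = 65/64 = 1.015625.
Kraft's inequality requires Σ ≤ 1; here Σ = 1.015625 > 1, so no such prefix code exists.

1.015625; no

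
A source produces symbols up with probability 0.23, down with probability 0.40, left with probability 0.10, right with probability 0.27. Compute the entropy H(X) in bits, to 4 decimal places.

1.8587 bits

H = −Σ pᵢ log₂ pᵢ.
−0.23·log₂(0.23) = 0.4877
−0.40·log₂(0.40) = 0.5288
−0.10·log₂(0.10) = 0.3322
−0.27·log₂(0.27) = 0.5100
Sum ≈ 1.8587 → 1.8587 bits.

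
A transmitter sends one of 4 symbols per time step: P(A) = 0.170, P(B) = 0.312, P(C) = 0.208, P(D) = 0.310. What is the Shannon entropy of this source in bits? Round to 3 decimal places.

1.954 bits

H = −Σ pᵢ log₂ pᵢ.
−0.170·log₂(0.170) = 0.4346
−0.312·log₂(0.312) = 0.5243
−0.208·log₂(0.208) = 0.4712
−0.310·log₂(0.310) = 0.5238
Sum ≈ 1.9539 → 1.954 bits.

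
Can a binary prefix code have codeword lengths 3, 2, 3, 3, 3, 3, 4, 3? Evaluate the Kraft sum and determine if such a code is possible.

With common denominator 2^4 = 16: Σ 2^(−ℓᵢ) = 2/16 + 4/16 + 2/16 + 2/16 + 2/16 + 2/16 + 1/16 + 2/16 = 17/16 = 1.0625.
Kraft's inequality requires Σ ≤ 1; here Σ = 1.0625 > 1, so no such prefix code exists.

1.0625; no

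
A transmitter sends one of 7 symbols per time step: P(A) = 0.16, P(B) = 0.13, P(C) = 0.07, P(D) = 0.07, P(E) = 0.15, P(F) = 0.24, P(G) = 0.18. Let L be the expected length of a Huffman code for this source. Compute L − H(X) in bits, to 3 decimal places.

0.027 bits

Entropy H = −Σ p log₂ p ≈ 2.6928 bits.
Huffman merges: 7/100+7/100→7/50; 13/100+7/50→27/100; 3/20+4/25→31/100; 9/50+6/25→21/50; 27/100+31/100→29/50; 21/50+29/50→1. L = 68/25 ≈ 2.7200.
L − H = 2.7200 − 2.6928 = 0.027 bits.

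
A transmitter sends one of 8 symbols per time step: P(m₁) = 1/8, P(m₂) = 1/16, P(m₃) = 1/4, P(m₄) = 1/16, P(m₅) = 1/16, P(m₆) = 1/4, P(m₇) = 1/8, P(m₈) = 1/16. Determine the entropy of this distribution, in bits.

Each probability is a power of 1/2, so log₂(1/p) is an integer.
H = Σ p·log₂(1/p) = 1/8·3 + 1/16·4 + 1/4·2 + 1/16·4 + 1/16·4 + 1/4·2 + 1/8·3 + 1/16·4 = 2.75 bits.

2.75 bits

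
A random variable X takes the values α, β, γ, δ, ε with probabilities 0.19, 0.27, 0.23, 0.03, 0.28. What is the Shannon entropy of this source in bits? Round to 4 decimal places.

2.1189 bits

H = −Σ pᵢ log₂ pᵢ.
−0.19·log₂(0.19) = 0.4552
−0.27·log₂(0.27) = 0.5100
−0.23·log₂(0.23) = 0.4877
−0.03·log₂(0.03) = 0.1518
−0.28·log₂(0.28) = 0.5142
Sum ≈ 2.1189 → 2.1189 bits.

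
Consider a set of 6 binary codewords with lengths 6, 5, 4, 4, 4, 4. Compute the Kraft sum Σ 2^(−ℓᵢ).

With common denominator 2^6 = 64: Σ 2^(−ℓᵢ) = 1/64 + 2/64 + 4/64 + 4/64 + 4/64 + 4/64 = 19/64 = 0.296875.

0.296875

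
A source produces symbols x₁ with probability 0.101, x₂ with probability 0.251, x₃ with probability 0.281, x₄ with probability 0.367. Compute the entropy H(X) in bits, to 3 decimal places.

1.880 bits

H = −Σ pᵢ log₂ pᵢ.
−0.101·log₂(0.101) = 0.3341
−0.251·log₂(0.251) = 0.5006
−0.281·log₂(0.281) = 0.5146
−0.367·log₂(0.367) = 0.5307
Sum ≈ 1.8800 → 1.880 bits.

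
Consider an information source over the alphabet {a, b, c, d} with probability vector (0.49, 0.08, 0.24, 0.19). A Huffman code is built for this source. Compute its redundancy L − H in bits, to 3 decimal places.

0.035 bits

Entropy H = −Σ p log₂ p ≈ 1.7452 bits.
Huffman merges: 2/25+19/100→27/100; 6/25+27/100→51/100; 49/100+51/100→1. L = 89/50 ≈ 1.7800.
L − H = 1.7800 − 1.7452 = 0.035 bits.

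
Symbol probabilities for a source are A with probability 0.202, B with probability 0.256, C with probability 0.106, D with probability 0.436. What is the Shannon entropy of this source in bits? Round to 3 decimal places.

1.835 bits

H = −Σ pᵢ log₂ pᵢ.
−0.202·log₂(0.202) = 0.4661
−0.256·log₂(0.256) = 0.5032
−0.106·log₂(0.106) = 0.3432
−0.436·log₂(0.436) = 0.5222
Sum ≈ 1.8347 → 1.835 bits.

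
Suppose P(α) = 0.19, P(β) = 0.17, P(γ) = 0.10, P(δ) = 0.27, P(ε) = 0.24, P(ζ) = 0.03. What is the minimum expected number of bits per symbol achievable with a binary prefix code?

2.43 bits/symbol

Repeatedly combine the two least-probable nodes; the expected code length is the sum of the merged weights.
merge 3/100 + 1/10 → 13/100
merge 13/100 + 17/100 → 3/10
merge 19/100 + 6/25 → 43/100
merge 27/100 + 3/10 → 57/100
merge 43/100 + 57/100 → 1
L = 13/100 + 3/10 + 43/100 + 57/100 + 1 = 243/100 = 2.43 bits/symbol.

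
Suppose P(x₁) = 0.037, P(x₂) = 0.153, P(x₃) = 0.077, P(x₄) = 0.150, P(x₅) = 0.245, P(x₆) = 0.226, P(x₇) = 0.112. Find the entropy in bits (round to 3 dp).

H = −Σ pᵢ log₂ pᵢ.
−0.037·log₂(0.037) = 0.1760
−0.153·log₂(0.153) = 0.4144
−0.077·log₂(0.077) = 0.2848
−0.150·log₂(0.150) = 0.4105
−0.245·log₂(0.245) = 0.4971
−0.226·log₂(0.226) = 0.4849
−0.112·log₂(0.112) = 0.3537
Sum ≈ 2.6215 → 2.622 bits.

2.622 bits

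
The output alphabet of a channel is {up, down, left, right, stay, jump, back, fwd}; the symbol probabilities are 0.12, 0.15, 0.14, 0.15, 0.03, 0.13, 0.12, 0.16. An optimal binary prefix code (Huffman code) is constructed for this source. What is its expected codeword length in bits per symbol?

Repeatedly combine the two least-probable nodes; the expected code length is the sum of the merged weights.
merge 3/100 + 3/25 → 3/20
merge 3/25 + 13/100 → 1/4
merge 7/50 + 3/20 → 29/100
merge 3/20 + 3/20 → 3/10
merge 4/25 + 1/4 → 41/100
merge 29/100 + 3/10 → 59/100
merge 41/100 + 59/100 → 1
L = 3/20 + 1/4 + 29/100 + 3/10 + 41/100 + 59/100 + 1 = 299/100 = 2.99 bits/symbol.

2.99 bits/symbol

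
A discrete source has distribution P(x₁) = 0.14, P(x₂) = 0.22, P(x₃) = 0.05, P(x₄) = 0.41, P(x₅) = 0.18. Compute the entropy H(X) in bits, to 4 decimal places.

H = −Σ pᵢ log₂ pᵢ.
−0.14·log₂(0.14) = 0.3971
−0.22·log₂(0.22) = 0.4806
−0.05·log₂(0.05) = 0.2161
−0.41·log₂(0.41) = 0.5274
−0.18·log₂(0.18) = 0.4453
Sum ≈ 2.0665 → 2.0665 bits.

2.0665 bits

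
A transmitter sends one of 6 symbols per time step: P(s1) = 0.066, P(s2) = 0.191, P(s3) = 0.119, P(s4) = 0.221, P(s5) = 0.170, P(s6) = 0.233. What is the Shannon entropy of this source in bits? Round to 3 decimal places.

2.486 bits

H = −Σ pᵢ log₂ pᵢ.
−0.066·log₂(0.066) = 0.2588
−0.191·log₂(0.191) = 0.4562
−0.119·log₂(0.119) = 0.3654
−0.221·log₂(0.221) = 0.4813
−0.170·log₂(0.170) = 0.4346
−0.233·log₂(0.233) = 0.4897
Sum ≈ 2.4860 → 2.486 bits.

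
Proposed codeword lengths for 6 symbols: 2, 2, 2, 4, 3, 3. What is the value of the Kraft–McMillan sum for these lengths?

With common denominator 2^4 = 16: Σ 2^(−ℓᵢ) = 4/16 + 4/16 + 4/16 + 1/16 + 2/16 + 2/16 = 17/16 = 1.0625.

1.0625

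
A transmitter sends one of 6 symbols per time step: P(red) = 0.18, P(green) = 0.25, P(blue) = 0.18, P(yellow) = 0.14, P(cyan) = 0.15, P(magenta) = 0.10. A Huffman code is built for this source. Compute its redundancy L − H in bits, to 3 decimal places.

Entropy H = −Σ p log₂ p ≈ 2.5305 bits.
Huffman merges: 1/10+7/50→6/25; 3/20+9/50→33/100; 9/50+6/25→21/50; 1/4+33/100→29/50; 21/50+29/50→1. L = 257/100 ≈ 2.5700.
L − H = 2.5700 − 2.5305 = 0.040 bits.

0.040 bits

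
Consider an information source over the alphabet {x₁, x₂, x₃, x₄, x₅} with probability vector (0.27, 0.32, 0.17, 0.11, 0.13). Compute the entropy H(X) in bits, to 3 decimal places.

2.204 bits

H = −Σ pᵢ log₂ pᵢ.
−0.27·log₂(0.27) = 0.5100
−0.32·log₂(0.32) = 0.5260
−0.17·log₂(0.17) = 0.4346
−0.11·log₂(0.11) = 0.3503
−0.13·log₂(0.13) = 0.3826
Sum ≈ 2.2036 → 2.204 bits.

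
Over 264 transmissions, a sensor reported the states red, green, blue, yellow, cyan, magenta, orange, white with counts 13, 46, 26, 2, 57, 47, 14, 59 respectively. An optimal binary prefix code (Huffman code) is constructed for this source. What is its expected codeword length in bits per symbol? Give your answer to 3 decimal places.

Probabilities are the counts divided by 264.
Repeatedly combine the two least-probable nodes; the expected code length is the sum of the merged weights.
merge 1/132 + 13/264 → 5/88
merge 7/132 + 5/88 → 29/264
merge 13/132 + 29/264 → 5/24
merge 23/132 + 47/264 → 31/88
merge 5/24 + 19/88 → 14/33
merge 59/264 + 31/88 → 19/33
merge 14/33 + 19/33 → 1
L = 5/88 + 29/264 + 5/24 + 31/88 + 14/33 + 19/33 + 1 = 30/11 ≈ 2.727 bits/symbol.

2.727 bits/symbol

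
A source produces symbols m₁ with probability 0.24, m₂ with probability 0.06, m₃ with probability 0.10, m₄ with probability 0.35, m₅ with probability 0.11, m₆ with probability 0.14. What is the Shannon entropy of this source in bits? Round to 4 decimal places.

2.3474 bits

H = −Σ pᵢ log₂ pᵢ.
−0.24·log₂(0.24) = 0.4941
−0.06·log₂(0.06) = 0.2435
−0.10·log₂(0.10) = 0.3322
−0.35·log₂(0.35) = 0.5301
−0.11·log₂(0.11) = 0.3503
−0.14·log₂(0.14) = 0.3971
Sum ≈ 2.3474 → 2.3474 bits.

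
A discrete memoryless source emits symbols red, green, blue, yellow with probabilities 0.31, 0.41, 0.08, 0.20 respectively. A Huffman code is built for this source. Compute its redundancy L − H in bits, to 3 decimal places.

Entropy H = −Σ p log₂ p ≈ 1.8071 bits.
Huffman merges: 2/25+1/5→7/25; 7/25+31/100→59/100; 41/100+59/100→1. L = 187/100 ≈ 1.8700.
L − H = 1.8700 − 1.8071 = 0.063 bits.

0.063 bits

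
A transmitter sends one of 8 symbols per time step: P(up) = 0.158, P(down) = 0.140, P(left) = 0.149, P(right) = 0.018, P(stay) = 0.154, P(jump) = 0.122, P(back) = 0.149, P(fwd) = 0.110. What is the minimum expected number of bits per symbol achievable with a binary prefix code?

2.97 bits/symbol

Repeatedly combine the two least-probable nodes; the expected code length is the sum of the merged weights.
merge 9/500 + 11/100 → 16/125
merge 61/500 + 16/125 → 1/4
merge 7/50 + 149/1000 → 289/1000
merge 149/1000 + 77/500 → 303/1000
merge 79/500 + 1/4 → 51/125
merge 289/1000 + 303/1000 → 74/125
merge 51/125 + 74/125 → 1
L = 16/125 + 1/4 + 289/1000 + 303/1000 + 51/125 + 74/125 + 1 = 297/100 = 2.97 bits/symbol.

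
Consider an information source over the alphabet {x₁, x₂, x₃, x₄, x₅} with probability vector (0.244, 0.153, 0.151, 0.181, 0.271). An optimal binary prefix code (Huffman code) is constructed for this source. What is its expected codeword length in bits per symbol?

2.304 bits/symbol

Repeatedly combine the two least-probable nodes; the expected code length is the sum of the merged weights.
merge 151/1000 + 153/1000 → 38/125
merge 181/1000 + 61/250 → 17/40
merge 271/1000 + 38/125 → 23/40
merge 17/40 + 23/40 → 1
L = 38/125 + 17/40 + 23/40 + 1 = 288/125 = 2.304 bits/symbol.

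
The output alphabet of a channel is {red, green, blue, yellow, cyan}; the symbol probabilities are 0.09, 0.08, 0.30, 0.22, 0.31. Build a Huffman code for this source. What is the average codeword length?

2.17 bits/symbol

Repeatedly combine the two least-probable nodes; the expected code length is the sum of the merged weights.
merge 2/25 + 9/100 → 17/100
merge 17/100 + 11/50 → 39/100
merge 3/10 + 31/100 → 61/100
merge 39/100 + 61/100 → 1
L = 17/100 + 39/100 + 61/100 + 1 = 217/100 = 2.17 bits/symbol.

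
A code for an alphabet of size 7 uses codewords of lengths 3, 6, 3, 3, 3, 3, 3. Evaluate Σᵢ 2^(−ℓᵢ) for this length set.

0.765625

With common denominator 2^6 = 64: Σ 2^(−ℓᵢ) = 8/64 + 1/64 + 8/64 + 8/64 + 8/64 + 8/64 + 8/64 = 49/64 = 0.765625.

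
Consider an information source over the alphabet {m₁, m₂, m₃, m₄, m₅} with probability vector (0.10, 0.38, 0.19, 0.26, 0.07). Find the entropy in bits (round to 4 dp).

H = −Σ pᵢ log₂ pᵢ.
−0.10·log₂(0.10) = 0.3322
−0.38·log₂(0.38) = 0.5305
−0.19·log₂(0.19) = 0.4552
−0.26·log₂(0.26) = 0.5053
−0.07·log₂(0.07) = 0.2686
Sum ≈ 2.0917 → 2.0917 bits.

2.0917 bits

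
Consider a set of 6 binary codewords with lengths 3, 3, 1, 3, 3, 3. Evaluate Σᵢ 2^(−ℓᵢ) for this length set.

With common denominator 2^3 = 8: Σ 2^(−ℓᵢ) = 1/8 + 1/8 + 4/8 + 1/8 + 1/8 + 1/8 = 9/8 = 1.125.

1.125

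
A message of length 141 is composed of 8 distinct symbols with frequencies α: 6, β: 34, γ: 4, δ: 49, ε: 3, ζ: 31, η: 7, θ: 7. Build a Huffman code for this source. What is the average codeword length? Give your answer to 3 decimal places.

Probabilities are the counts divided by 141.
Repeatedly combine the two least-probable nodes; the expected code length is the sum of the merged weights.
merge 1/47 + 4/141 → 7/141
merge 2/47 + 7/141 → 13/141
merge 7/141 + 7/141 → 14/141
merge 13/141 + 14/141 → 9/47
merge 9/47 + 31/141 → 58/141
merge 34/141 + 49/141 → 83/141
merge 58/141 + 83/141 → 1
L = 7/141 + 13/141 + 14/141 + 9/47 + 58/141 + 83/141 + 1 = 343/141 ≈ 2.433 bits/symbol.

2.433 bits/symbol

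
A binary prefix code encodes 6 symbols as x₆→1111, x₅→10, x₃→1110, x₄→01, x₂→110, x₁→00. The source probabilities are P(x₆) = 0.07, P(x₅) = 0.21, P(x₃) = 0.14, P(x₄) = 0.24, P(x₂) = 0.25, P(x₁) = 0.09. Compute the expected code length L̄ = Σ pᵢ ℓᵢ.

L̄ = Σ pᵢ·ℓᵢ = 0.07·4 + 0.21·2 + 0.14·4 + 0.24·2 + 0.25·3 + 0.09·2 = 2.67 bits/symbol.

2.67 bits/symbol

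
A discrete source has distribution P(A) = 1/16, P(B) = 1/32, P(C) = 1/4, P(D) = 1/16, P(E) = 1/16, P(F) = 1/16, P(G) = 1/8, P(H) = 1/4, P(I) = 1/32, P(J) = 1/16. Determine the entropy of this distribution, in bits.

2.9375 bits

Each probability is a power of 1/2, so log₂(1/p) is an integer.
H = Σ p·log₂(1/p) = 1/16·4 + 1/32·5 + 1/4·2 + 1/16·4 + 1/16·4 + 1/16·4 + 1/8·3 + 1/4·2 + 1/32·5 + 1/16·4 = 2.9375 bits.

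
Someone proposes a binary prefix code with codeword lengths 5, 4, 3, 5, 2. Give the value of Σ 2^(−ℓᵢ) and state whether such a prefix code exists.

0.5; yes

With common denominator 2^5 = 32: Σ 2^(−ℓᵢ) = 1/32 + 2/32 + 4/32 + 1/32 + 8/32 = 16/32 = 0.5.
Kraft's inequality requires Σ ≤ 1; here Σ = 0.5 ≤ 1, so such a prefix code exists.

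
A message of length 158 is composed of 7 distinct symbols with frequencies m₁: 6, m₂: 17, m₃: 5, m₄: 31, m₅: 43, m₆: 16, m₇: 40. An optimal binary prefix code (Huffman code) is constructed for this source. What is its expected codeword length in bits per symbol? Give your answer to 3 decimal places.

Probabilities are the counts divided by 158.
Repeatedly combine the two least-probable nodes; the expected code length is the sum of the merged weights.
merge 5/158 + 3/79 → 11/158
merge 11/158 + 8/79 → 27/158
merge 17/158 + 27/158 → 22/79
merge 31/158 + 20/79 → 71/158
merge 43/158 + 22/79 → 87/158
merge 71/158 + 87/158 → 1
L = 11/158 + 27/158 + 22/79 + 71/158 + 87/158 + 1 = 199/79 ≈ 2.519 bits/symbol.

2.519 bits/symbol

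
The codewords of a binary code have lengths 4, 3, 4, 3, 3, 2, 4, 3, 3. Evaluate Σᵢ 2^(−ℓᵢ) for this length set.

1.0625

With common denominator 2^4 = 16: Σ 2^(−ℓᵢ) = 1/16 + 2/16 + 1/16 + 2/16 + 2/16 + 4/16 + 1/16 + 2/16 + 2/16 = 17/16 = 1.0625.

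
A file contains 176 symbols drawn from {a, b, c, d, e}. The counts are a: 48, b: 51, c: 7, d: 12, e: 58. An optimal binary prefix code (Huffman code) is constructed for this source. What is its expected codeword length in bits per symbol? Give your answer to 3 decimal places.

Probabilities are the counts divided by 176.
Repeatedly combine the two least-probable nodes; the expected code length is the sum of the merged weights.
merge 7/176 + 3/44 → 19/176
merge 19/176 + 3/11 → 67/176
merge 51/176 + 29/88 → 109/176
merge 67/176 + 109/176 → 1
L = 19/176 + 67/176 + 109/176 + 1 = 371/176 ≈ 2.108 bits/symbol.

2.108 bits/symbol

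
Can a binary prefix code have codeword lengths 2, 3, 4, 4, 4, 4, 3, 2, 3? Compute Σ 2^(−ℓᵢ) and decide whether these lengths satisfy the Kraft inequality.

1.125; no

With common denominator 2^4 = 16: Σ 2^(−ℓᵢ) = 4/16 + 2/16 + 1/16 + 1/16 + 1/16 + 1/16 + 2/16 + 4/16 + 2/16 = 18/16 = 1.125.
Kraft's inequality requires Σ ≤ 1; here Σ = 1.125 > 1, so no such prefix code exists.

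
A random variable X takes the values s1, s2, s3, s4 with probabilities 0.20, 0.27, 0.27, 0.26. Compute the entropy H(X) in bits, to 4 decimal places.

H = −Σ pᵢ log₂ pᵢ.
−0.20·log₂(0.20) = 0.4644
−0.27·log₂(0.27) = 0.5100
−0.27·log₂(0.27) = 0.5100
−0.26·log₂(0.26) = 0.5053
Sum ≈ 1.9897 → 1.9897 bits.

1.9897 bits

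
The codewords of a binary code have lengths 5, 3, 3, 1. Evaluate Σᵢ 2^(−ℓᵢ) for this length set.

0.78125

With common denominator 2^5 = 32: Σ 2^(−ℓᵢ) = 1/32 + 4/32 + 4/32 + 16/32 = 25/32 = 0.78125.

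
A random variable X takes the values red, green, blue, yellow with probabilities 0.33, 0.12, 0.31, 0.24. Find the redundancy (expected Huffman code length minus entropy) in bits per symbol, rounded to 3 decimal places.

Entropy H = −Σ p log₂ p ≈ 1.9128 bits.
Huffman merges: 3/25+6/25→9/25; 31/100+33/100→16/25; 9/25+16/25→1. L = 2 ≈ 2.0000.
L − H = 2.0000 − 1.9128 = 0.087 bits.

0.087 bits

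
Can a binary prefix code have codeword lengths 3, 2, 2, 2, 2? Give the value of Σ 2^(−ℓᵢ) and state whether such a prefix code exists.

1.125; no

With common denominator 2^3 = 8: Σ 2^(−ℓᵢ) = 1/8 + 2/8 + 2/8 + 2/8 + 2/8 = 9/8 = 1.125.
Kraft's inequality requires Σ ≤ 1; here Σ = 1.125 > 1, so no such prefix code exists.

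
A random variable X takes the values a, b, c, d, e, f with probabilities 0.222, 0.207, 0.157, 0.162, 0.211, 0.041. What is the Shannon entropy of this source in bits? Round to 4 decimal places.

2.4597 bits

H = −Σ pᵢ log₂ pᵢ.
−0.222·log₂(0.222) = 0.4820
−0.207·log₂(0.207) = 0.4704
−0.157·log₂(0.157) = 0.4194
−0.162·log₂(0.162) = 0.4254
−0.211·log₂(0.211) = 0.4736
−0.041·log₂(0.041) = 0.1889
Sum ≈ 2.4597 → 2.4597 bits.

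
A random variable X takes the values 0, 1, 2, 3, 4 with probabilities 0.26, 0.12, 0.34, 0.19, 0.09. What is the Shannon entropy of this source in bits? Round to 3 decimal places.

2.169 bits

H = −Σ pᵢ log₂ pᵢ.
−0.26·log₂(0.26) = 0.5053
−0.12·log₂(0.12) = 0.3671
−0.34·log₂(0.34) = 0.5292
−0.19·log₂(0.19) = 0.4552
−0.09·log₂(0.09) = 0.3127
Sum ≈ 2.1694 → 2.169 bits.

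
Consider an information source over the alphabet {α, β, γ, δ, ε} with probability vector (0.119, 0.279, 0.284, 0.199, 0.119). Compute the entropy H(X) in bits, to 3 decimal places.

2.224 bits

H = −Σ pᵢ log₂ pᵢ.
−0.119·log₂(0.119) = 0.3654
−0.279·log₂(0.279) = 0.5138
−0.284·log₂(0.284) = 0.5158
−0.199·log₂(0.199) = 0.4635
−0.119·log₂(0.119) = 0.3654
Sum ≈ 2.2240 → 2.224 bits.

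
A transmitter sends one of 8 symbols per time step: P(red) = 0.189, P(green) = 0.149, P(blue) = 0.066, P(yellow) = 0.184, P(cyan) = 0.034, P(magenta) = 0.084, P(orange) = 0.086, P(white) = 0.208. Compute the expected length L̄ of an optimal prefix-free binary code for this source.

2.873 bits/symbol

Repeatedly combine the two least-probable nodes; the expected code length is the sum of the merged weights.
merge 17/500 + 33/500 → 1/10
merge 21/250 + 43/500 → 17/100
merge 1/10 + 149/1000 → 249/1000
merge 17/100 + 23/125 → 177/500
merge 189/1000 + 26/125 → 397/1000
merge 249/1000 + 177/500 → 603/1000
merge 397/1000 + 603/1000 → 1
L = 1/10 + 17/100 + 249/1000 + 177/500 + 397/1000 + 603/1000 + 1 = 2873/1000 = 2.873 bits/symbol.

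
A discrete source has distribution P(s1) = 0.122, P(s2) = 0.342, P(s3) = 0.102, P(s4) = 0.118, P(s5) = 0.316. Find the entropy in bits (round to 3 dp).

H = −Σ pᵢ log₂ pᵢ.
−0.122·log₂(0.122) = 0.3703
−0.342·log₂(0.342) = 0.5294
−0.102·log₂(0.102) = 0.3359
−0.118·log₂(0.118) = 0.3638
−0.316·log₂(0.316) = 0.5252
Sum ≈ 2.1246 → 2.125 bits.

2.125 bits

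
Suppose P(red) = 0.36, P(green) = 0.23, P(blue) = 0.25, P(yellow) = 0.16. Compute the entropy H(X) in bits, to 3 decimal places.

H = −Σ pᵢ log₂ pᵢ.
−0.36·log₂(0.36) = 0.5306
−0.23·log₂(0.23) = 0.4877
−0.25·log₂(0.25) = 0.5000
−0.16·log₂(0.16) = 0.4230
Sum ≈ 1.9413 → 1.941 bits.

1.941 bits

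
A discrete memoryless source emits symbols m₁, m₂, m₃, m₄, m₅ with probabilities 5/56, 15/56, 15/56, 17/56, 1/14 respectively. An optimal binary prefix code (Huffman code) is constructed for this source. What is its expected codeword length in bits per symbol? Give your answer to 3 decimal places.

Repeatedly combine the two least-probable nodes; the expected code length is the sum of the merged weights.
merge 1/14 + 5/56 → 9/56
merge 9/56 + 15/56 → 3/7
merge 15/56 + 17/56 → 4/7
merge 3/7 + 4/7 → 1
L = 9/56 + 3/7 + 4/7 + 1 = 121/56 ≈ 2.161 bits/symbol.

2.161 bits/symbol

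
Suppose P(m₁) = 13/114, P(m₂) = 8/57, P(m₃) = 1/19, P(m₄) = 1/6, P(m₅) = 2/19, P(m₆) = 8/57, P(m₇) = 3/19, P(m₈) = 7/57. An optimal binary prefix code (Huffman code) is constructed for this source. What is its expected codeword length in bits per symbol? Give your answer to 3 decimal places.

2.991 bits/symbol

Repeatedly combine the two least-probable nodes; the expected code length is the sum of the merged weights.
merge 1/19 + 2/19 → 3/19
merge 13/114 + 7/57 → 9/38
merge 8/57 + 8/57 → 16/57
merge 3/19 + 3/19 → 6/19
merge 1/6 + 9/38 → 23/57
merge 16/57 + 6/19 → 34/57
merge 23/57 + 34/57 → 1
L = 3/19 + 9/38 + 16/57 + 6/19 + 23/57 + 34/57 + 1 = 341/114 ≈ 2.991 bits/symbol.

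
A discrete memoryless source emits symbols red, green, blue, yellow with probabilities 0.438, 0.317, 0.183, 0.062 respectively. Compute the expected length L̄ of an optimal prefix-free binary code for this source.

1.807 bits/symbol

Repeatedly combine the two least-probable nodes; the expected code length is the sum of the merged weights.
merge 31/500 + 183/1000 → 49/200
merge 49/200 + 317/1000 → 281/500
merge 219/500 + 281/500 → 1
L = 49/200 + 281/500 + 1 = 1807/1000 = 1.807 bits/symbol.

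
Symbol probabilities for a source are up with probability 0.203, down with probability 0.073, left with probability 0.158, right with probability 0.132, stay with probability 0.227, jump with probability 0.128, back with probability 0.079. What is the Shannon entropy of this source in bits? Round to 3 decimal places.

2.703 bits

H = −Σ pᵢ log₂ pᵢ.
−0.203·log₂(0.203) = 0.4670
−0.073·log₂(0.073) = 0.2756
−0.158·log₂(0.158) = 0.4206
−0.132·log₂(0.132) = 0.3856
−0.227·log₂(0.227) = 0.4856
−0.128·log₂(0.128) = 0.3796
−0.079·log₂(0.079) = 0.2893
Sum ≈ 2.7034 → 2.703 bits.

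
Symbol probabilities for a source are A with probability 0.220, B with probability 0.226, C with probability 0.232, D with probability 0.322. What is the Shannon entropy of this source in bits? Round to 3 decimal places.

H = −Σ pᵢ log₂ pᵢ.
−0.220·log₂(0.220) = 0.4806
−0.226·log₂(0.226) = 0.4849
−0.232·log₂(0.232) = 0.4890
−0.322·log₂(0.322) = 0.5264
Sum ≈ 1.9809 → 1.981 bits.

1.981 bits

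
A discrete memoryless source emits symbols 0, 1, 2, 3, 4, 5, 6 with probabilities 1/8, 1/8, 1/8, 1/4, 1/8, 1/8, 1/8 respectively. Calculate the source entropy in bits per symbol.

2.75 bits

Each probability is a power of 1/2, so log₂(1/p) is an integer.
H = Σ p·log₂(1/p) = 1/8·3 + 1/8·3 + 1/8·3 + 1/4·2 + 1/8·3 + 1/8·3 + 1/8·3 = 2.75 bits.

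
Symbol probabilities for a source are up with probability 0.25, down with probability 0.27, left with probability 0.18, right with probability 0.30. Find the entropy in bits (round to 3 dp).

H = −Σ pᵢ log₂ pᵢ.
−0.25·log₂(0.25) = 0.5000
−0.27·log₂(0.27) = 0.5100
−0.18·log₂(0.18) = 0.4453
−0.30·log₂(0.30) = 0.5211
Sum ≈ 1.9764 → 1.976 bits.

1.976 bits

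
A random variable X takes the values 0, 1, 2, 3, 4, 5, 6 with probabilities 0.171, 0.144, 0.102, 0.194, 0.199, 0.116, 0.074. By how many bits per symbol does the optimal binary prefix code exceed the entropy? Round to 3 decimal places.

Entropy H = −Σ p log₂ p ≈ 2.7352 bits.
Huffman merges: 37/500+51/500→22/125; 29/250+18/125→13/50; 171/1000+22/125→347/1000; 97/500+199/1000→393/1000; 13/50+347/1000→607/1000; 393/1000+607/1000→1. L = 2783/1000 ≈ 2.7830.
L − H = 2.7830 − 2.7352 = 0.048 bits.

0.048 bits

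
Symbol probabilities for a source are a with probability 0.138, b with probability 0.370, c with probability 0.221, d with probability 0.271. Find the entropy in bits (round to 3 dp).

H = −Σ pᵢ log₂ pᵢ.
−0.138·log₂(0.138) = 0.3943
−0.370·log₂(0.370) = 0.5307
−0.221·log₂(0.221) = 0.4813
−0.271·log₂(0.271) = 0.5105
Sum ≈ 1.9168 → 1.917 bits.

1.917 bits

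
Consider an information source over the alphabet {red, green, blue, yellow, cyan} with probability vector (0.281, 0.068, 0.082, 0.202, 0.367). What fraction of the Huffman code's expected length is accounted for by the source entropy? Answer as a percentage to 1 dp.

97.0%

Entropy H = −Σ p log₂ p ≈ 2.0711 bits.
Huffman merges: 17/250+41/500→3/20; 3/20+101/500→44/125; 281/1000+44/125→633/1000; 367/1000+633/1000→1. L = 427/200 ≈ 2.1350.
Efficiency = H/L = 2.0711/2.1350 = 97.0%.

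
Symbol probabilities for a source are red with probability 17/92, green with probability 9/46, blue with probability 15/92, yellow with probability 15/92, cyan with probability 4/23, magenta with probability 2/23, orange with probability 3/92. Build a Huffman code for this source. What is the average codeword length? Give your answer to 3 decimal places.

Repeatedly combine the two least-probable nodes; the expected code length is the sum of the merged weights.
merge 3/92 + 2/23 → 11/92
merge 11/92 + 15/92 → 13/46
merge 15/92 + 4/23 → 31/92
merge 17/92 + 9/46 → 35/92
merge 13/46 + 31/92 → 57/92
merge 35/92 + 57/92 → 1
L = 11/92 + 13/46 + 31/92 + 35/92 + 57/92 + 1 = 63/23 ≈ 2.739 bits/symbol.

2.739 bits/symbol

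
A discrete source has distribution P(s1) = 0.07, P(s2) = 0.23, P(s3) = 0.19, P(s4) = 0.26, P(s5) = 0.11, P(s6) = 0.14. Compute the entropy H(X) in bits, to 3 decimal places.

2.464 bits

H = −Σ pᵢ log₂ pᵢ.
−0.07·log₂(0.07) = 0.2686
−0.23·log₂(0.23) = 0.4877
−0.19·log₂(0.19) = 0.4552
−0.26·log₂(0.26) = 0.5053
−0.11·log₂(0.11) = 0.3503
−0.14·log₂(0.14) = 0.3971
Sum ≈ 2.4641 → 2.464 bits.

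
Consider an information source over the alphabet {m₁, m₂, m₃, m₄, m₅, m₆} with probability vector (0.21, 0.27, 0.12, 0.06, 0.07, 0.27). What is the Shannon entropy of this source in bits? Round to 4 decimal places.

2.3720 bits

H = −Σ pᵢ log₂ pᵢ.
−0.21·log₂(0.21) = 0.4728
−0.27·log₂(0.27) = 0.5100
−0.12·log₂(0.12) = 0.3671
−0.06·log₂(0.06) = 0.2435
−0.07·log₂(0.07) = 0.2686
−0.27·log₂(0.27) = 0.5100
Sum ≈ 2.3720 → 2.3720 bits.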